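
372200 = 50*7444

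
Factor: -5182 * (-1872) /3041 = 9700704/3041 = 2^5*3^2 * 13^1*2591^1 * 3041^ (-1 ) 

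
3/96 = 1/32=0.03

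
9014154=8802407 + 211747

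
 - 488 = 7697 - 8185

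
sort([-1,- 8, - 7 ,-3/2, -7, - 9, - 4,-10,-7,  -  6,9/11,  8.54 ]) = [ - 10,-9, - 8 ,  -  7,  -  7, - 7,- 6, - 4,- 3/2,-1,9/11,8.54] 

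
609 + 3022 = 3631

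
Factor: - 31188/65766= - 46/97 = - 2^1 * 23^1*97^( - 1 )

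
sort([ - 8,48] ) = [ - 8,48 ] 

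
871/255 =3+ 106/255 = 3.42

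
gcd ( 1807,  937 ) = 1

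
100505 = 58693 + 41812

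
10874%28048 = 10874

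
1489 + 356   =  1845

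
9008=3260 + 5748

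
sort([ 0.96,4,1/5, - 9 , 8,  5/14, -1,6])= [-9, - 1, 1/5,5/14, 0.96,  4, 6,8]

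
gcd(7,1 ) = 1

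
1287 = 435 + 852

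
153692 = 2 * 76846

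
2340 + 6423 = 8763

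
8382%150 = 132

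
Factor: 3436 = 2^2*859^1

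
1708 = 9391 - 7683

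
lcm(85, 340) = 340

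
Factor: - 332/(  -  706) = 2^1*83^1*353^( - 1) = 166/353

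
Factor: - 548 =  - 2^2 * 137^1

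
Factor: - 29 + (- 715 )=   -2^3*3^1*31^1 = -744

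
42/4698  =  7/783 = 0.01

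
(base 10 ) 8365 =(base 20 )10I5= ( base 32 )85D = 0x20AD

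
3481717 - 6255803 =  - 2774086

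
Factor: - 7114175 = -5^2*37^1*7691^1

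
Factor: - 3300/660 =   -  5 = - 5^1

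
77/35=11/5 = 2.20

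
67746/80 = 33873/40 = 846.83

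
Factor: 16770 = 2^1*3^1*5^1*13^1 * 43^1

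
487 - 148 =339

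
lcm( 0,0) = 0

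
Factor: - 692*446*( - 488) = 150612416=   2^6*61^1*173^1 *223^1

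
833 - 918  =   - 85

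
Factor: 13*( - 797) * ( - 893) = 9252373 = 13^1 * 19^1*47^1*797^1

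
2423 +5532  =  7955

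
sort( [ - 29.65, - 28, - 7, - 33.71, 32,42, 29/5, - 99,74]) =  [ - 99,-33.71, - 29.65, - 28, - 7,29/5, 32,42, 74]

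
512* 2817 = 1442304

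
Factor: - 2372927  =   -2372927^1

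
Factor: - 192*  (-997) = 2^6*3^1* 997^1 = 191424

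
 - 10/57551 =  - 10/57551 = - 0.00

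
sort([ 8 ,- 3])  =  [-3,8 ]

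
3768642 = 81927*46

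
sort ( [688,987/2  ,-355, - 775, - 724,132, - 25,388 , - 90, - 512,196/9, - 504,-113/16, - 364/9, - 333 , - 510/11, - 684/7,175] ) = [ - 775,- 724,-512,  -  504  , - 355, -333, - 684/7,  -  90, - 510/11, - 364/9,-25,- 113/16,196/9, 132 , 175,388, 987/2, 688] 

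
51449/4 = 12862 + 1/4=12862.25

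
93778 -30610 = 63168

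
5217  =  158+5059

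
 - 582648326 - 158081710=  - 740730036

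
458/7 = 65 + 3/7 = 65.43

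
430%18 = 16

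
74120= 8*9265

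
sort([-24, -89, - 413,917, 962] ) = [-413, - 89, - 24,917, 962 ] 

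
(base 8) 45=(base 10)37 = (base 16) 25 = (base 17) 23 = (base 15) 27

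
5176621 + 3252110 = 8428731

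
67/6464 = 67/6464 =0.01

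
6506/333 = 19 + 179/333 = 19.54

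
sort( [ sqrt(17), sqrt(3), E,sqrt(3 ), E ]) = [ sqrt( 3), sqrt( 3 ),E,E,sqrt( 17 ) ]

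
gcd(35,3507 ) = 7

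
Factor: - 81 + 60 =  - 3^1*7^1 = - 21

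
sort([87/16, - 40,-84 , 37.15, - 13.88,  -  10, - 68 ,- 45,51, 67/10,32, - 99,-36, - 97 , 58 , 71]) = [ - 99, - 97 , - 84 , - 68, - 45, - 40, - 36,-13.88,- 10, 87/16,67/10,32, 37.15,51, 58, 71]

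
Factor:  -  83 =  - 83^1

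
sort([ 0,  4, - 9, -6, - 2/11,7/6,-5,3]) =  [-9,-6, - 5, - 2/11,0,7/6 , 3,4]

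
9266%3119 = 3028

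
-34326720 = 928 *( -36990 )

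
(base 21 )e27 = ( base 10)6223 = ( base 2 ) 1100001001111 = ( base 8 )14117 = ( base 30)6RD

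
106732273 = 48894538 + 57837735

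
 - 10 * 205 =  - 2050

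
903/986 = 903/986 = 0.92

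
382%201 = 181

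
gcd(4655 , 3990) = 665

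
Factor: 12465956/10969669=2^2 * 19^(-1) * 151^1 * 20639^1*577351^(  -  1 )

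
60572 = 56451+4121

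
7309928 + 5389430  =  12699358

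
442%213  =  16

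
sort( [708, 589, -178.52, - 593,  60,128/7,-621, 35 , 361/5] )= [ - 621,-593 ,-178.52, 128/7, 35,60, 361/5, 589, 708]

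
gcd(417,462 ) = 3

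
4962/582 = 827/97 = 8.53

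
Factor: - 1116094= - 2^1*7^1*29^1*2749^1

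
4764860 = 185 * 25756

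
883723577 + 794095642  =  1677819219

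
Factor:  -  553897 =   -  553897^1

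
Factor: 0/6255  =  0 = 0^1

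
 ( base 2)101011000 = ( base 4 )11120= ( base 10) 344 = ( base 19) I2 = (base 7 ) 1001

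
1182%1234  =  1182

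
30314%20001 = 10313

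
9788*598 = 5853224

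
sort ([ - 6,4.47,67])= [-6 , 4.47, 67]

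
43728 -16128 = 27600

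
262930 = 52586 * 5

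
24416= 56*436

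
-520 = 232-752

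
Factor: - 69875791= - 83^1*311^1*2707^1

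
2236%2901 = 2236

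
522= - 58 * (  -  9)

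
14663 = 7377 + 7286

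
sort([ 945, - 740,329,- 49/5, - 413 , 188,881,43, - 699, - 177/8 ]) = [ - 740, - 699, - 413, - 177/8, - 49/5,43,188,329,881,  945] 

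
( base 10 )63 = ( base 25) 2D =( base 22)2j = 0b111111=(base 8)77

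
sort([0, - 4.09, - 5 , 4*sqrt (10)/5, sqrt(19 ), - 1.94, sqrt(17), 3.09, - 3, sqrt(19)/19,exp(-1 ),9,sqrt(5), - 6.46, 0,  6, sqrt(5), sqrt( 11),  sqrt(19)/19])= [ - 6.46, - 5, - 4.09, - 3, - 1.94,0,0 , sqrt(19)/19,sqrt( 19)/19, exp(  -  1 ) , sqrt( 5),sqrt(5 ),4*sqrt(10)/5,3.09,sqrt( 11), sqrt(17 ),sqrt(19), 6,9]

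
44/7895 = 44/7895 = 0.01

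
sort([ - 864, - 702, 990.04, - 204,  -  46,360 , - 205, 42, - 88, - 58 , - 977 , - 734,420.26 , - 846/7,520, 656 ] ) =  [-977 , - 864, - 734, - 702, - 205, - 204, - 846/7,-88,-58, - 46, 42, 360,  420.26 , 520, 656,990.04]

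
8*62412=499296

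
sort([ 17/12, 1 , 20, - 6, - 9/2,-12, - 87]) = [- 87, - 12,-6 , - 9/2, 1,17/12, 20]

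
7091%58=15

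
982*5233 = 5138806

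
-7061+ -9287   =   - 16348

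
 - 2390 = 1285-3675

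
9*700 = 6300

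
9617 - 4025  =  5592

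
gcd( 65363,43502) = 1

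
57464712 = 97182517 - 39717805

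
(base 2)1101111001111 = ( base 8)15717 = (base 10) 7119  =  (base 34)65d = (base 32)6uf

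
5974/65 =91 + 59/65 = 91.91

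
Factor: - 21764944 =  - 2^4*1360309^1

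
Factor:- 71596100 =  - 2^2  *5^2* 715961^1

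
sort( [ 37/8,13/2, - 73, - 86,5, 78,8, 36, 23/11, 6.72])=[ - 86, - 73,23/11,37/8, 5,13/2 , 6.72,  8,  36,78]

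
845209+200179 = 1045388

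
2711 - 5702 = -2991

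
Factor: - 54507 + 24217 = - 2^1*5^1*13^1*233^1 = - 30290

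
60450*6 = 362700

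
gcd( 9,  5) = 1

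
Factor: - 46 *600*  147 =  - 4057200 = - 2^4 * 3^2*5^2*7^2 * 23^1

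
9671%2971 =758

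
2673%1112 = 449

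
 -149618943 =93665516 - 243284459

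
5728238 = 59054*97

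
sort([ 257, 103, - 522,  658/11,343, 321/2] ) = [ - 522, 658/11, 103,321/2, 257, 343 ] 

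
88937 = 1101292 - 1012355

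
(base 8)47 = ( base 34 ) 15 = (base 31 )18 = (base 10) 39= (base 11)36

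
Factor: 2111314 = 2^1*191^1*5527^1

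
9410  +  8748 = 18158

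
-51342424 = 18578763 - 69921187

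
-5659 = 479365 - 485024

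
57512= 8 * 7189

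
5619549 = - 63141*( -89 ) 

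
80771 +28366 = 109137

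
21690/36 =602 + 1/2 = 602.50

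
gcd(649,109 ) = 1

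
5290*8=42320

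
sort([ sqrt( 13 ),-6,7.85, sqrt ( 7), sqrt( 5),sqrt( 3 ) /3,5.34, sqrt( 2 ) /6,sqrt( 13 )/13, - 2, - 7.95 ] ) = [ - 7.95,  -  6,  -  2, sqrt(2 )/6,sqrt( 13 )/13  ,  sqrt( 3 ) /3, sqrt( 5),sqrt(7 ) , sqrt (13 ),5.34, 7.85]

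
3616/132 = 27  +  13/33 = 27.39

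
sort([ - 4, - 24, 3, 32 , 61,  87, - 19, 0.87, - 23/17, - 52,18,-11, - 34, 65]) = [ - 52, - 34,- 24, - 19,  -  11,  -  4, - 23/17  ,  0.87,  3 , 18, 32, 61,65, 87]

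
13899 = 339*41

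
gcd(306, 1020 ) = 102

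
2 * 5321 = 10642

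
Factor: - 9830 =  - 2^1 * 5^1*983^1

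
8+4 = 12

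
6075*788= 4787100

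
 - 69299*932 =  - 64586668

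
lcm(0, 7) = 0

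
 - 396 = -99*4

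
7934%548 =262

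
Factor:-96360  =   - 2^3*3^1*5^1*11^1*73^1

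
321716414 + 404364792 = 726081206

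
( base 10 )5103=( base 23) 9ek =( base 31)59j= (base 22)abl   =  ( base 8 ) 11757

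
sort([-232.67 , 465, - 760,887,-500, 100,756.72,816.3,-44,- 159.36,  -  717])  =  [ - 760, - 717,- 500, - 232.67, - 159.36, - 44,100,465,756.72,816.3, 887]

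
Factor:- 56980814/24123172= -2^ ( - 1 )*  11^1*37^1*43^(-1)*139^( - 1 )*1009^(-1)*70001^1 = - 28490407/12061586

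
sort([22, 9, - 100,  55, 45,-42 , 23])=[ - 100, - 42,9,22,23,45, 55] 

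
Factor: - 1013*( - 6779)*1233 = 8467167591= 3^2*137^1*1013^1*6779^1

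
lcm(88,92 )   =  2024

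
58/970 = 29/485 =0.06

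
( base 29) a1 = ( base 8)443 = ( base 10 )291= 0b100100011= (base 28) ab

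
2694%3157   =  2694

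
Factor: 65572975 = 5^2*13^1*89^1  *  2267^1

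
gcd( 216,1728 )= 216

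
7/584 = 7/584=0.01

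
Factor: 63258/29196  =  2^( - 1)*3^( - 1)*13^1  =  13/6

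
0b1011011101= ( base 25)148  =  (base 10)733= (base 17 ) 292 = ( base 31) nk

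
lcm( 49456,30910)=247280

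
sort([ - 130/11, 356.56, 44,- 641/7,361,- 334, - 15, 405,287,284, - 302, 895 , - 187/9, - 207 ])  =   [ - 334,- 302 , - 207, - 641/7, - 187/9,-15,  -  130/11  ,  44, 284,287,356.56,361,  405 , 895]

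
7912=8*989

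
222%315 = 222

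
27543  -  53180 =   -  25637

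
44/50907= 44/50907 = 0.00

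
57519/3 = 19173 = 19173.00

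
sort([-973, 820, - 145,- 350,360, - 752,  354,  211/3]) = [ - 973, - 752,- 350, - 145,211/3 , 354, 360,820 ]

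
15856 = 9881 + 5975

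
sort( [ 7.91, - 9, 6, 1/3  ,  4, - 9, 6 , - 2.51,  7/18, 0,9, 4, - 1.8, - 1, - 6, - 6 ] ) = [-9, - 9,  -  6 , - 6  , - 2.51,-1.8 , - 1,0, 1/3,7/18,4, 4, 6, 6, 7.91, 9]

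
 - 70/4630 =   -  7/463 =-  0.02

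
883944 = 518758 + 365186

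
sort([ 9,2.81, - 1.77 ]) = [-1.77,2.81,9 ]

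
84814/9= 84814/9  =  9423.78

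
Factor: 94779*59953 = 3^2*167^1 * 359^1*10531^1 = 5682285387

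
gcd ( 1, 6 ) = 1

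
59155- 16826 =42329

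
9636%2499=2139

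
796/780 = 199/195 = 1.02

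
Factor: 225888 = 2^5*3^1*13^1*181^1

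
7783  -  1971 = 5812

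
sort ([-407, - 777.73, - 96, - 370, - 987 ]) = [  -  987 , - 777.73, - 407, - 370, - 96]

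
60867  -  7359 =53508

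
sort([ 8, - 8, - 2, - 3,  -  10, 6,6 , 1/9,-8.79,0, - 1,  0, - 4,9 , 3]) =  [ - 10 ,  -  8.79, - 8,-4, - 3,-2, - 1,0, 0,1/9,3,6,6,8,9 ]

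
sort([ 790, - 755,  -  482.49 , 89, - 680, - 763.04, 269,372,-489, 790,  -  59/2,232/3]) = [ - 763.04, - 755 , - 680, - 489 , - 482.49, - 59/2, 232/3,  89, 269,372, 790, 790 ]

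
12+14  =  26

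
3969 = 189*21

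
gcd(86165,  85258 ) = 907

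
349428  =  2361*148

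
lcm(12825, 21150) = 1205550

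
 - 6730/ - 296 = 3365/148 = 22.74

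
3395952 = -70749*( - 48 ) 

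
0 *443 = 0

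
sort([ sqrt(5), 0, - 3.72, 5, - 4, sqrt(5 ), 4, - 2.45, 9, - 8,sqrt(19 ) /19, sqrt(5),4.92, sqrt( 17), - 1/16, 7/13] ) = [ - 8, - 4,-3.72, - 2.45,-1/16, 0, sqrt(19)/19,7/13, sqrt(5 ), sqrt( 5 ), sqrt(5), 4, sqrt(17), 4.92,5,9]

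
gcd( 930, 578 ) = 2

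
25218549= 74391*339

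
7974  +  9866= 17840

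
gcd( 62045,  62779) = 1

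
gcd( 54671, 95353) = 1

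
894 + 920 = 1814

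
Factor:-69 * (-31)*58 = 124062 = 2^1*3^1*23^1*29^1*31^1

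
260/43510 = 26/4351=0.01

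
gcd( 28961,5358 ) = 1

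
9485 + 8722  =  18207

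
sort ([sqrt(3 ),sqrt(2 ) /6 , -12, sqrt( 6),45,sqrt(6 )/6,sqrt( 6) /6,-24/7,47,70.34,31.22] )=[ - 12, - 24/7,sqrt(2 )/6, sqrt ( 6)/6, sqrt(6)/6,sqrt( 3 ),sqrt( 6 ), 31.22,45, 47,70.34]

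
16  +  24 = 40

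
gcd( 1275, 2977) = 1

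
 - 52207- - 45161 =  - 7046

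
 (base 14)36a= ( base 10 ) 682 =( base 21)1BA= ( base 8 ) 1252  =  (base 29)nf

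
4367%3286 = 1081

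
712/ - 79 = - 10 + 78/79=- 9.01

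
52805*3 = 158415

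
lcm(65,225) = 2925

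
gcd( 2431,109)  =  1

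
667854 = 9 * 74206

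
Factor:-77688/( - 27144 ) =29^( - 1 ) * 83^1  =  83/29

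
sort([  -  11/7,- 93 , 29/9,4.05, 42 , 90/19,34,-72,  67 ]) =[ - 93, - 72, - 11/7,29/9,4.05,90/19, 34,42, 67]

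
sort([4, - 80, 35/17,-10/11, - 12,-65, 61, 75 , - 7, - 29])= [ - 80, - 65, - 29, - 12,- 7, - 10/11, 35/17, 4, 61, 75 ] 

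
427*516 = 220332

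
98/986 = 49/493 = 0.10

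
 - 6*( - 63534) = 381204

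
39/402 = 13/134 = 0.10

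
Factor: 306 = 2^1*3^2*17^1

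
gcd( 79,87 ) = 1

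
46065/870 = 3071/58 = 52.95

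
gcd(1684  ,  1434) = 2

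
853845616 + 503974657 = 1357820273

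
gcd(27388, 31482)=2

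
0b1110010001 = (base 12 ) 641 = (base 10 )913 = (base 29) 12E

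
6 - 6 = 0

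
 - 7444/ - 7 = 7444/7= 1063.43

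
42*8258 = 346836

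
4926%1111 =482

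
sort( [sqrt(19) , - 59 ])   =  [ - 59, sqrt(19 )]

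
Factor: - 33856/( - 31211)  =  64/59 = 2^6*59^(-1)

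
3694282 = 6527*566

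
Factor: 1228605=3^1*5^1 *7^1*11701^1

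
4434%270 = 114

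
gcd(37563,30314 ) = 659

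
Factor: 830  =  2^1*5^1*83^1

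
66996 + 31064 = 98060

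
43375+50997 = 94372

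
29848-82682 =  - 52834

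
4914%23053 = 4914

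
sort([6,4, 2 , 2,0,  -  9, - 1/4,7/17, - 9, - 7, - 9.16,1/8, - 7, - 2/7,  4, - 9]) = [ - 9.16,- 9,- 9, - 9, - 7, - 7, - 2/7, - 1/4, 0,1/8,7/17,  2,2, 4,  4,6]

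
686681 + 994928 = 1681609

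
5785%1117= 200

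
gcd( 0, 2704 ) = 2704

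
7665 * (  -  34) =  - 260610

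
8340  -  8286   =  54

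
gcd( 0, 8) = 8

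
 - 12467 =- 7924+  - 4543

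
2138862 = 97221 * 22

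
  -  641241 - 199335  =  - 840576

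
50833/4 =50833/4 = 12708.25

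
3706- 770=2936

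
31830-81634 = - 49804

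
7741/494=7741/494 = 15.67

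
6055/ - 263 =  - 6055/263 = - 23.02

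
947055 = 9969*95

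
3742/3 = 1247 + 1/3  =  1247.33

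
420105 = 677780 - 257675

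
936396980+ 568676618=1505073598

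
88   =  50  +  38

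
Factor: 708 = 2^2*3^1*59^1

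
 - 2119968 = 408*(  -  5196) 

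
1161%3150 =1161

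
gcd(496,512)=16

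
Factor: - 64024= - 2^3*53^1 * 151^1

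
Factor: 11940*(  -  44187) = - 2^2*3^2*5^1*11^1*13^1*103^1 * 199^1 =-527592780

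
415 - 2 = 413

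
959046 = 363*2642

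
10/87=10/87 = 0.11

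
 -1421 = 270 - 1691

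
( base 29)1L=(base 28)1m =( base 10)50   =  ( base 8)62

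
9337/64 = 145 + 57/64 = 145.89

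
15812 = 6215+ 9597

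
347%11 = 6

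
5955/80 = 1191/16 =74.44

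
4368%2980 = 1388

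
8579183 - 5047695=3531488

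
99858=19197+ 80661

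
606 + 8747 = 9353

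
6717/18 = 2239/6   =  373.17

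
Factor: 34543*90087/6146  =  3111875241/6146 = 2^(  -  1)*3^1*7^(-1) * 439^( - 1 )*30029^1*34543^1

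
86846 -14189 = 72657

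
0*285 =0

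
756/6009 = 252/2003 =0.13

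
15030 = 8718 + 6312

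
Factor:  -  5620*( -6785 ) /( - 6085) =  - 2^2  *5^1*23^1*59^1*281^1*1217^( - 1 ) = - 7626340/1217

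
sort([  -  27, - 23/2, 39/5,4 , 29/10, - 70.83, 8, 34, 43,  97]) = [ - 70.83, - 27, - 23/2, 29/10, 4,39/5, 8,34,43,97] 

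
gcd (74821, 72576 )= 1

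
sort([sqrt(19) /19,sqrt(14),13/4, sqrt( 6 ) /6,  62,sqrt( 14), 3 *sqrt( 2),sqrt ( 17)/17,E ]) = [sqrt( 19)/19,sqrt(17 ) /17, sqrt ( 6 ) /6,E, 13/4,sqrt( 14 ),sqrt(14) , 3 * sqrt(2 ), 62 ]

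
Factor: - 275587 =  - 13^1*17^1*29^1*43^1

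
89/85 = 1 + 4/85 = 1.05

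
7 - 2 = 5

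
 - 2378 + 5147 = 2769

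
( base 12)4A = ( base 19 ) 31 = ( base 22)2E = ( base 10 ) 58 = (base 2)111010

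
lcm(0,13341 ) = 0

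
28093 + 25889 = 53982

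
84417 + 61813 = 146230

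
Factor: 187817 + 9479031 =9666848 = 2^5*181^1*1669^1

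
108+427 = 535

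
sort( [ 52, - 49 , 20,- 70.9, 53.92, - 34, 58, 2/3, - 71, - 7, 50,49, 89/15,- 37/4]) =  [ - 71, - 70.9,-49,  -  34, - 37/4 , -7,  2/3,89/15,20,49, 50, 52, 53.92 , 58]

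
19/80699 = 19/80699 = 0.00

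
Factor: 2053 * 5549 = 11392097 = 31^1*179^1 * 2053^1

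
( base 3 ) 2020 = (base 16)3c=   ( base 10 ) 60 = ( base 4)330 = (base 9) 66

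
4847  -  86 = 4761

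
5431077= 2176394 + 3254683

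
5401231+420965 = 5822196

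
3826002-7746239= - 3920237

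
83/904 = 83/904 = 0.09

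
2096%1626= 470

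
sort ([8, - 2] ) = [ - 2,  8 ]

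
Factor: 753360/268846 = 376680/134423 = 2^3*3^1*5^1*43^1*73^1*229^ ( - 1) * 587^( - 1) 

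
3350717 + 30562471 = 33913188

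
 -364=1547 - 1911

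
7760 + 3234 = 10994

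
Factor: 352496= 2^4*22031^1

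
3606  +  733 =4339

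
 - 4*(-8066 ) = 32264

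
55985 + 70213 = 126198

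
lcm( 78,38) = 1482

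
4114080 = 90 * 45712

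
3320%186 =158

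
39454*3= 118362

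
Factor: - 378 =-2^1*3^3*7^1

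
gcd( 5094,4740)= 6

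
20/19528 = 5/4882 = 0.00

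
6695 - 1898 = 4797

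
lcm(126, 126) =126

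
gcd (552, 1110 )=6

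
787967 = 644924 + 143043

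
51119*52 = 2658188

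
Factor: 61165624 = 2^3*  13^1*588131^1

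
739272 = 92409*8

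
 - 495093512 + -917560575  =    -  1412654087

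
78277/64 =78277/64 = 1223.08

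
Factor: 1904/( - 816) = - 3^( - 1) * 7^1 = - 7/3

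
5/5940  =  1/1188 = 0.00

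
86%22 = 20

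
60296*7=422072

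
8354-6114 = 2240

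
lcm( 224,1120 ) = 1120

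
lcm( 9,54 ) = 54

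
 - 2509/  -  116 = 2509/116 = 21.63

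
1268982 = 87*14586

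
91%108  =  91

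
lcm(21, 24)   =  168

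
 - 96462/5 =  - 19293 + 3/5  =  - 19292.40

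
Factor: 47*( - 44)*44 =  - 90992  =  - 2^4 * 11^2*47^1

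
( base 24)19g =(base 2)1100101000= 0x328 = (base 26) 152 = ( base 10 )808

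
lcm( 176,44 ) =176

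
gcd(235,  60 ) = 5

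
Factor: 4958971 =29^1*307^1*557^1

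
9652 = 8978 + 674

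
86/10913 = 86/10913 = 0.01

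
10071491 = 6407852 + 3663639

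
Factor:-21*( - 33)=3^2*7^1 * 11^1=693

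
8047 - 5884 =2163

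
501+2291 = 2792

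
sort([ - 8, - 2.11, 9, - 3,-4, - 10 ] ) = [-10,  -  8, - 4,- 3, - 2.11, 9] 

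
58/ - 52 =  - 29/26 = -1.12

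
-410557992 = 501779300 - 912337292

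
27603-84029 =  - 56426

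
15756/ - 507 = - 404/13 = - 31.08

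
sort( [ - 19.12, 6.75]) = [ - 19.12,6.75]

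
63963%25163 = 13637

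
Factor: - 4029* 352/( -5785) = 1418208/5785 = 2^5*3^1*5^( - 1 )*11^1*13^( - 1 )*17^1 * 79^1*89^( - 1 )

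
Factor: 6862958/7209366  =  3431479/3604683 = 3^(-1)*  541^( - 1 )*2221^( - 1)*3431479^1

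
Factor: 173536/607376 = 2/7 = 2^1 * 7^(-1 ) 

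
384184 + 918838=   1303022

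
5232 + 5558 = 10790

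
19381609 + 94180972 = 113562581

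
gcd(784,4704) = 784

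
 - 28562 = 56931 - 85493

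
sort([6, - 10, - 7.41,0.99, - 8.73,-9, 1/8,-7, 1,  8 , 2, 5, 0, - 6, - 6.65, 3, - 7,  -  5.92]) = [ - 10 , - 9, - 8.73, - 7.41, - 7,  -  7, - 6.65, - 6,-5.92,  0,  1/8, 0.99 , 1, 2, 3, 5, 6, 8 ] 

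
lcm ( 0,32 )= 0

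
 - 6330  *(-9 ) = 56970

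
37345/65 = 574 + 7/13 = 574.54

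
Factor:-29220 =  - 2^2*3^1*5^1*487^1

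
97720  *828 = 80912160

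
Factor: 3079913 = 541^1*5693^1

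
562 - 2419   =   - 1857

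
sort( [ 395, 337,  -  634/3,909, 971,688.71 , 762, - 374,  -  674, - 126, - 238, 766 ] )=[ - 674, - 374, - 238,  -  634/3,-126, 337, 395,688.71,762,766, 909, 971]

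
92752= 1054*88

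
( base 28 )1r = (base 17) 34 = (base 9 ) 61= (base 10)55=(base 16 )37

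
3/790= 3/790 = 0.00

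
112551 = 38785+73766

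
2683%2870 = 2683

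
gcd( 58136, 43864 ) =8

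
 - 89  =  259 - 348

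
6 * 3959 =23754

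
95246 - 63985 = 31261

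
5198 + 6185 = 11383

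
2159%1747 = 412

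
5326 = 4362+964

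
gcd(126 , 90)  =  18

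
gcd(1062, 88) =2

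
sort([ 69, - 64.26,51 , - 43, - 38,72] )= [ - 64.26,-43, - 38,51,69,72] 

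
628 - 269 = 359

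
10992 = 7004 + 3988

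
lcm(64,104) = 832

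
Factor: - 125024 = -2^5*3907^1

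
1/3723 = 1/3723 = 0.00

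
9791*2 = 19582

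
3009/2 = 1504 + 1/2 = 1504.50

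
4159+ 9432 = 13591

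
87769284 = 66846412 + 20922872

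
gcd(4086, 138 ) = 6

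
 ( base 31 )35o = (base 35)2HH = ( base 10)3062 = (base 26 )4DK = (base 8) 5766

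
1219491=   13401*91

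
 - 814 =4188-5002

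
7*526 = 3682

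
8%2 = 0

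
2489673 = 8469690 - 5980017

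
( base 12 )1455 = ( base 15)A7E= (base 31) 2ED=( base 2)100101000001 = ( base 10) 2369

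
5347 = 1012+4335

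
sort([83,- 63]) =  [ - 63,83 ] 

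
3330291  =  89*37419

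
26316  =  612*43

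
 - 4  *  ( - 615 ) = 2460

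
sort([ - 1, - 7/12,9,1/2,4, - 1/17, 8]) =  [ - 1, - 7/12, - 1/17,1/2,4,8,9]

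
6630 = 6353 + 277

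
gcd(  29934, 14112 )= 18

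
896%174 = 26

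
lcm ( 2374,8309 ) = 16618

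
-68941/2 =-34471 + 1/2 = - 34470.50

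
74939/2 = 74939/2=37469.50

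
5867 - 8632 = -2765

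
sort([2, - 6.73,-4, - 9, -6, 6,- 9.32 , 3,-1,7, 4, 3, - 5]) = [-9.32, - 9, - 6.73 , -6, - 5,  -  4, - 1,  2, 3,3, 4, 6, 7 ] 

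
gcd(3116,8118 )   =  82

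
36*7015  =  252540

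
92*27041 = 2487772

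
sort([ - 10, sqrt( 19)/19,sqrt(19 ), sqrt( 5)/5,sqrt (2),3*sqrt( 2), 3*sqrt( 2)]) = [ - 10,sqrt(19)/19, sqrt( 5 )/5, sqrt( 2 ), 3*sqrt( 2 ), 3*sqrt( 2),sqrt( 19 ) ] 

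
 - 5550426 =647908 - 6198334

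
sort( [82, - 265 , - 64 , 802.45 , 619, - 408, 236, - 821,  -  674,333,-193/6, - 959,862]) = [  -  959 , - 821 , - 674, - 408 , - 265, - 64 , - 193/6 , 82, 236 , 333, 619, 802.45, 862]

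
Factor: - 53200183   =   - 53200183^1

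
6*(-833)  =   - 4998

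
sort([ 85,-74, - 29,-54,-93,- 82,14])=[  -  93, - 82,-74,-54,-29,14,85 ] 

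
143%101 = 42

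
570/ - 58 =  - 285/29 = - 9.83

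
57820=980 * 59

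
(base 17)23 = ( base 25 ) 1c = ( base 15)27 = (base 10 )37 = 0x25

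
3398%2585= 813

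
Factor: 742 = 2^1*7^1 * 53^1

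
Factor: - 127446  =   - 2^1*3^1 * 11^1*1931^1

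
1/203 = 1/203 =0.00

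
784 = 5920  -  5136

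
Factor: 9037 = 7^1*1291^1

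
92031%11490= 111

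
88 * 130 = 11440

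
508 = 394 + 114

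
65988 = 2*32994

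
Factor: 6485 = 5^1*1297^1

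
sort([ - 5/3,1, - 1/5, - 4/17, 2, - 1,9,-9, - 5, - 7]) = [ - 9, - 7, - 5, - 5/3, - 1, - 4/17, - 1/5, 1, 2, 9 ]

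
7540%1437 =355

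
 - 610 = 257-867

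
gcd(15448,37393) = 1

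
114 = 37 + 77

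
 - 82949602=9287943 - 92237545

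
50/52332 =25/26166= 0.00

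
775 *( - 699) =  - 541725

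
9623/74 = 130 + 3/74 =130.04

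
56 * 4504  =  252224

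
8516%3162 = 2192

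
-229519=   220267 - 449786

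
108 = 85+23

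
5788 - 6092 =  - 304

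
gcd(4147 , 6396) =13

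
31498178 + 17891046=49389224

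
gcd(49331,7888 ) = 1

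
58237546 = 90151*646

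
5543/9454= 5543/9454 = 0.59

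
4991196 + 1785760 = 6776956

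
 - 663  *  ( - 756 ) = 501228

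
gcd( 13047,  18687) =3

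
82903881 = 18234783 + 64669098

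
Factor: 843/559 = 3^1 * 13^( - 1) *43^(-1 )* 281^1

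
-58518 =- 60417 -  - 1899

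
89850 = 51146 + 38704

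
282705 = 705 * 401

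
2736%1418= 1318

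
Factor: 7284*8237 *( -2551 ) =-153055683708 = -2^2 * 3^1*607^1  *  2551^1 * 8237^1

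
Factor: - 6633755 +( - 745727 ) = - 7379482 = -2^1*11^1*509^1*659^1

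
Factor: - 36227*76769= - 2781110563=-7^1 * 11^1*17^1*997^1*2131^1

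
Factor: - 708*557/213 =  - 131452/71 = - 2^2*59^1*71^( - 1)*557^1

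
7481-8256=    - 775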